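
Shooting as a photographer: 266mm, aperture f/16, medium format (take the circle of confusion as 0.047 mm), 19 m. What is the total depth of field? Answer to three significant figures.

Hyperfocal distance H = f²/(N·c) + f = 266²/(16 × 0.047) + 266 = 70756/0.752 + 266 ≈ 94356.4 mm ≈ 94.36 m.
Near limit Dn = s·(H − f)/(H + s − 2f) = 19000 × (94356.4 − 266) / (94356.4 + 19000 − 2 × 266) = 19000 × 94090.4 / 112824.4 ≈ 15845.1 mm.
Far limit Df = s·(H − f)/(H − s) = 19000 × (94356.4 − 266) / (94356.4 − 19000) = 19000 × 94090.4 / 75356.4 ≈ 23723.5 mm.
Depth of field = Df − Dn = 23723.5 − 15845.1 ≈ 7878.4 mm ≈ 7.88 m.

7.88 m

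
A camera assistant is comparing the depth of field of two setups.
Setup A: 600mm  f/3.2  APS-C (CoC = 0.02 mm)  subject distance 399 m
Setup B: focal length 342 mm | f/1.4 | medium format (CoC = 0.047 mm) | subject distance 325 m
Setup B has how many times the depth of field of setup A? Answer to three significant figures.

Setup A: H = 600²/(3.2×0.02) + 600 ≈ 5625600.0 mm; DoF = Df − Dn = 429414 − 372609 ≈ 56805 mm.
Setup B: H = 342²/(1.4×0.047) + 342 ≈ 1777910.4 mm; DoF = Df − Dn = 397622 − 274809 ≈ 122813 mm.
Ratio = 122813 / 56805 ≈ 2.16.

2.16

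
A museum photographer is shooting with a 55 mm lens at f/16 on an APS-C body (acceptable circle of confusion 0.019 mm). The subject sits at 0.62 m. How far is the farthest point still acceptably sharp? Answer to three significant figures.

0.657 m

Hyperfocal distance H = f²/(N·c) + f = 55²/(16 × 0.019) + 55 = 3025/0.304 + 55 ≈ 10005.7 mm ≈ 10.01 m.
Far limit Df = s·(H − f)/(H − s) = 620 × (10005.7 − 55) / (10005.7 − 620) = 620 × 9950.7 / 9385.7 ≈ 657.32 mm ≈ 0.657 m.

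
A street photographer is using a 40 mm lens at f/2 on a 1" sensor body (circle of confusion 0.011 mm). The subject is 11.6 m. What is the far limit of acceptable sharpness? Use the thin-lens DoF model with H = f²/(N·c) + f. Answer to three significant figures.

13.8 m

Hyperfocal distance H = f²/(N·c) + f = 40²/(2 × 0.011) + 40 = 1600/0.022 + 40 ≈ 72767.3 mm ≈ 72.77 m.
Far limit Df = s·(H − f)/(H − s) = 11600 × (72767.3 − 40) / (72767.3 − 11600) = 11600 × 72727.3 / 61167.3 ≈ 13792 mm ≈ 13.8 m.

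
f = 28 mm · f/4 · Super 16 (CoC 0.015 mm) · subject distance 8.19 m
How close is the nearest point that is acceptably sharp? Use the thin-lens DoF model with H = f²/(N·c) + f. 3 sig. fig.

5.04 m

Hyperfocal distance H = f²/(N·c) + f = 28²/(4 × 0.015) + 28 = 784/0.06 + 28 ≈ 13094.7 mm ≈ 13.09 m.
Near limit Dn = s·(H − f)/(H + s − 2f) = 8190 × (13094.7 − 28) / (13094.7 + 8190 − 2 × 28) = 8190 × 13066.7 / 21228.7 ≈ 5041.1 mm ≈ 5.04 m.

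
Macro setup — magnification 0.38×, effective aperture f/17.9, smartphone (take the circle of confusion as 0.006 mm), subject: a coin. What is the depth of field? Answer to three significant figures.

1.49 mm

At magnification m, DoF ≈ 2·N_eff·c/m² = 2 × 17.9 × 0.006 / 0.38² = 0.2148 / 0.1444 ≈ 1.49 mm.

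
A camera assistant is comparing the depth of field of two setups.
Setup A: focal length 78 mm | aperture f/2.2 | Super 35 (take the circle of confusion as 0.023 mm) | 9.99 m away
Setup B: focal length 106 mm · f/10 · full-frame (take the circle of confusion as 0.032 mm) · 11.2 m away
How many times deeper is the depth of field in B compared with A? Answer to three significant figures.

4.74

Setup A: H = 78²/(2.2×0.023) + 78 ≈ 120315.2 mm; DoF = Df − Dn = 10887.5 − 9229.2 ≈ 1658.3 mm.
Setup B: H = 106²/(10×0.032) + 106 ≈ 35218.5 mm; DoF = Df − Dn = 16373.2 − 8510.9 ≈ 7862.3 mm.
Ratio = 7862.3 / 1658.3 ≈ 4.74.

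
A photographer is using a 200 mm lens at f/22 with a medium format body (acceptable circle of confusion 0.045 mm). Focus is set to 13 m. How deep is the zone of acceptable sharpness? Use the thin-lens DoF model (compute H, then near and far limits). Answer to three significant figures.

Hyperfocal distance H = f²/(N·c) + f = 200²/(22 × 0.045) + 200 = 40000/0.99 + 200 ≈ 40604.0 mm ≈ 40.60 m.
Near limit Dn = s·(H − f)/(H + s − 2f) = 13000 × (40604.0 − 200) / (40604.0 + 13000 − 2 × 200) = 13000 × 40404.0 / 53204.0 ≈ 9872.4 mm.
Far limit Df = s·(H − f)/(H − s) = 13000 × (40604.0 − 200) / (40604.0 − 13000) = 13000 × 40404.0 / 27604.0 ≈ 19028.1 mm.
Depth of field = Df − Dn = 19028.1 − 9872.4 ≈ 9155.7 mm ≈ 9.16 m.

9.16 m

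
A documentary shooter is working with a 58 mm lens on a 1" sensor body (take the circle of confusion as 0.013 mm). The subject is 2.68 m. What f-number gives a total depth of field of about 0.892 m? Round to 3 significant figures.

f/16

Write h = H − f = f²/(N·c). The thin-lens limits are Dn = s·h/(h + (s−f)) and Df = s·h/(h − (s−f)), so DoF = Df − Dn = 2·s·(s−f)·h / (h² − (s−f)²).
That is a quadratic in h: DoF·h² − 2·s·(s−f)·h − DoF·(s−f)² = 0 ⇒ h = (s−f)·(s + √(s² + DoF²)) / DoF = 2622 × (2680 + √(2680² + 892²)) / 892 = 2622 × (2680 + 2824.55) / 892 ≈ 16180 mm.
Then N = f²/(c·h) = 58² / (0.013 × 16180) = 3364 / 210.35 ≈ 16.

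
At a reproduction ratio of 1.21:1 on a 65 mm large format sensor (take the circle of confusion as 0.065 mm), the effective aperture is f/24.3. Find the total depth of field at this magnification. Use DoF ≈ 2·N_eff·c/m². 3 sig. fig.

2.16 mm

At magnification m, DoF ≈ 2·N_eff·c/m² = 2 × 24.3 × 0.065 / 1.21² = 3.159 / 1.464 ≈ 2.16 mm.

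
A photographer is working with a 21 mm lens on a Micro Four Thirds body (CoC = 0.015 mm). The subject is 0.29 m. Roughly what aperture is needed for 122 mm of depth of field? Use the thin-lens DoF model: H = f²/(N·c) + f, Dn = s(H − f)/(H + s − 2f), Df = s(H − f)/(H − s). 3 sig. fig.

f/22.1

Write h = H − f = f²/(N·c). The thin-lens limits are Dn = s·h/(h + (s−f)) and Df = s·h/(h − (s−f)), so DoF = Df − Dn = 2·s·(s−f)·h / (h² − (s−f)²).
That is a quadratic in h: DoF·h² − 2·s·(s−f)·h − DoF·(s−f)² = 0 ⇒ h = (s−f)·(s + √(s² + DoF²)) / DoF = 269 × (290 + √(290² + 122²)) / 122 = 269 × (290 + 314.617) / 122 ≈ 1333.1 mm.
Then N = f²/(c·h) = 21² / (0.015 × 1333.1) = 441 / 19.997 ≈ 22.1.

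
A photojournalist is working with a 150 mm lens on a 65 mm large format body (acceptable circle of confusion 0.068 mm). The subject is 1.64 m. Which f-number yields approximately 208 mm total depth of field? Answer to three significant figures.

f/14

Write h = H − f = f²/(N·c). The thin-lens limits are Dn = s·h/(h + (s−f)) and Df = s·h/(h − (s−f)), so DoF = Df − Dn = 2·s·(s−f)·h / (h² − (s−f)²).
That is a quadratic in h: DoF·h² − 2·s·(s−f)·h − DoF·(s−f)² = 0 ⇒ h = (s−f)·(s + √(s² + DoF²)) / DoF = 1490 × (1640 + √(1640² + 208²)) / 208 = 1490 × (1640 + 1653.14) / 208 ≈ 23590 mm.
Then N = f²/(c·h) = 150² / (0.068 × 23590) = 22500 / 1604.1 ≈ 14.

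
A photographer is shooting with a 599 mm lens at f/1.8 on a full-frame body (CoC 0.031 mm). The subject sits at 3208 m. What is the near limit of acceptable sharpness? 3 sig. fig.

Hyperfocal distance H = f²/(N·c) + f = 599²/(1.8 × 0.031) + 599 = 358801/0.0558 + 599 ≈ 6430724.4 mm ≈ 6431 m.
Near limit Dn = s·(H − f)/(H + s − 2f) = 3208000 × (6430724.4 − 599) / (6430724.4 + 3208000 − 2 × 599) = 3208000 × 6430125.4 / 9637526.4 ≈ 2140367 mm ≈ 2140 m.

2140 m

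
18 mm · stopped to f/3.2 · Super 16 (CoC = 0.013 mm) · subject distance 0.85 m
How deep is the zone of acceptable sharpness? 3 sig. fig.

184 mm

Hyperfocal distance H = f²/(N·c) + f = 18²/(3.2 × 0.013) + 18 = 324/0.0416 + 18 ≈ 7806.5 mm ≈ 7.806 m.
Near limit Dn = s·(H − f)/(H + s − 2f) = 850 × (7806.5 − 18) / (7806.5 + 850 − 2 × 18) = 850 × 7788.5 / 8620.5 ≈ 767.96 mm.
Far limit Df = s·(H − f)/(H − s) = 850 × (7806.5 − 18) / (7806.5 − 850) = 850 × 7788.5 / 6956.5 ≈ 951.66 mm.
Depth of field = Df − Dn = 951.66 − 767.96 ≈ 183.70 mm.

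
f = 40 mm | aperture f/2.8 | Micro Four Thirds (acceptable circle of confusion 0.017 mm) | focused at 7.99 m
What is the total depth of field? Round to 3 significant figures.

4.00 m

Hyperfocal distance H = f²/(N·c) + f = 40²/(2.8 × 0.017) + 40 = 1600/0.0476 + 40 ≈ 33653.4 mm ≈ 33.65 m.
Near limit Dn = s·(H − f)/(H + s − 2f) = 7990 × (33653.4 − 40) / (33653.4 + 7990 − 2 × 40) = 7990 × 33613.4 / 41563.4 ≈ 6461.7 mm.
Far limit Df = s·(H − f)/(H − s) = 7990 × (33653.4 − 40) / (33653.4 − 7990) = 7990 × 33613.4 / 25663.4 ≈ 10465.1 mm.
Depth of field = Df − Dn = 10465.1 − 6461.7 ≈ 4003.4 mm ≈ 4.00 m.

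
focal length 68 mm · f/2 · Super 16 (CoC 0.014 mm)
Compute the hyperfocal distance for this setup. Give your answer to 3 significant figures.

165 m

Hyperfocal distance H = f²/(N·c) + f = 68²/(2 × 0.014) + 68 = 4624/0.028 + 68 ≈ 165210.9 mm ≈ 165 m.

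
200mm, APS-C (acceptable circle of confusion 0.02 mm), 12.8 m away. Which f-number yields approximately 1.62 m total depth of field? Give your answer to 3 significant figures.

f/10

Write h = H − f = f²/(N·c). The thin-lens limits are Dn = s·h/(h + (s−f)) and Df = s·h/(h − (s−f)), so DoF = Df − Dn = 2·s·(s−f)·h / (h² − (s−f)²).
That is a quadratic in h: DoF·h² − 2·s·(s−f)·h − DoF·(s−f)² = 0 ⇒ h = (s−f)·(s + √(s² + DoF²)) / DoF = 12600 × (12800 + √(12800² + 1620²)) / 1620 = 12600 × (12800 + 12902.1) / 1620 ≈ 199905 mm.
Then N = f²/(c·h) = 200² / (0.02 × 199905) = 40000 / 3998.1 ≈ 10.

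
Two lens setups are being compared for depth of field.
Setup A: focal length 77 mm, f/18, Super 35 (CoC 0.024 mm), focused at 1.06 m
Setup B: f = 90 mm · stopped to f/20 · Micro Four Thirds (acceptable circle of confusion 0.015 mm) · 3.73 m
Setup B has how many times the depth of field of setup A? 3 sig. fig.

Setup A: H = 77²/(18×0.024) + 77 ≈ 13801.5 mm; DoF = Df − Dn = 1141.78 − 989.15 ≈ 152.63 mm.
Setup B: H = 90²/(20×0.015) + 90 ≈ 27090.0 mm; DoF = Df − Dn = 4311.2 − 3286.9 ≈ 1024.3 mm.
Ratio = 1024.3 / 152.63 ≈ 6.71.

6.71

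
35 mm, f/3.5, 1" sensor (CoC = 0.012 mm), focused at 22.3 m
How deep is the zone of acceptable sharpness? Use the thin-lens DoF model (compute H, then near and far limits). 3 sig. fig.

81.6 m

Hyperfocal distance H = f²/(N·c) + f = 35²/(3.5 × 0.012) + 35 = 1225/0.042 + 35 ≈ 29201.7 mm ≈ 29.20 m.
Near limit Dn = s·(H − f)/(H + s − 2f) = 22300 × (29201.7 − 35) / (29201.7 + 22300 − 2 × 35) = 22300 × 29166.7 / 51431.7 ≈ 12646 mm.
Far limit Df = s·(H − f)/(H − s) = 22300 × (29201.7 − 35) / (29201.7 − 22300) = 22300 × 29166.7 / 6901.7 ≈ 94241 mm.
Depth of field = Df − Dn = 94241 − 12646 ≈ 81595 mm ≈ 81.6 m.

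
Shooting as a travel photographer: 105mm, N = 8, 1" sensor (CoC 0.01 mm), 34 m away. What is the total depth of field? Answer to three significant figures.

Hyperfocal distance H = f²/(N·c) + f = 105²/(8 × 0.01) + 105 = 11025/0.08 + 105 ≈ 137917.5 mm ≈ 137.9 m.
Near limit Dn = s·(H − f)/(H + s − 2f) = 34000 × (137917.5 − 105) / (137917.5 + 34000 − 2 × 105) = 34000 × 137812.5 / 171707.5 ≈ 27288 mm.
Far limit Df = s·(H − f)/(H − s) = 34000 × (137917.5 − 105) / (137917.5 − 34000) = 34000 × 137812.5 / 103917.5 ≈ 45090 mm.
Depth of field = Df − Dn = 45090 − 27288 ≈ 17802 mm ≈ 17.8 m.

17.8 m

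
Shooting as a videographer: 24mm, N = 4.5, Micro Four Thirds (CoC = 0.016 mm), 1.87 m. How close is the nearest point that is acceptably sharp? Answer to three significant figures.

Hyperfocal distance H = f²/(N·c) + f = 24²/(4.5 × 0.016) + 24 = 576/0.072 + 24 ≈ 8024.0 mm ≈ 8.024 m.
Near limit Dn = s·(H − f)/(H + s − 2f) = 1870 × (8024.0 − 24) / (8024.0 + 1870 − 2 × 24) = 1870 × 8000.0 / 9846.0 ≈ 1519.4 mm ≈ 1.52 m.

1.52 m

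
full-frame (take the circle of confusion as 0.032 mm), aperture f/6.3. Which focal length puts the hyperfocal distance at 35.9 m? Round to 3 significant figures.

From H = f²/(N·c) + f, with f ≪ H: f ≈ √(H·N·c) = √(35900 × 6.3 × 0.032) = √7237.4 ≈ 85.07 mm.
Exact: f² + N·c·f − N·c·H = 0 ⇒ f = (−N·c + √((N·c)² + 4·N·c·H))/2 = (−0.2016 + √28950)/2 ≈ 84.972 mm ≈ 85.0 mm.

85.0 mm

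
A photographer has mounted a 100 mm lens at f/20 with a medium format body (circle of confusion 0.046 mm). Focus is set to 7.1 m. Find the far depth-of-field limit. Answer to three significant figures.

Hyperfocal distance H = f²/(N·c) + f = 100²/(20 × 0.046) + 100 = 10000/0.92 + 100 ≈ 10969.6 mm ≈ 10.97 m.
Far limit Df = s·(H − f)/(H − s) = 7100 × (10969.6 − 100) / (10969.6 − 7100) = 7100 × 10869.6 / 3869.6 ≈ 19944 mm ≈ 19.9 m.

19.9 m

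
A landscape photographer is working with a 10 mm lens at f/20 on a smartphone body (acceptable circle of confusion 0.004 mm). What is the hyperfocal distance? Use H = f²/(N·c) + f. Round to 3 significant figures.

Hyperfocal distance H = f²/(N·c) + f = 10²/(20 × 0.004) + 10 = 100/0.08 + 10 ≈ 1260.0 mm ≈ 1.26 m.

1.26 m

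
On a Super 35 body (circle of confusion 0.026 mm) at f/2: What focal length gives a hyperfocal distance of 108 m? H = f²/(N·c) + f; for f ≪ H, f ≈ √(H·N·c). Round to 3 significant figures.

74.9 mm

From H = f²/(N·c) + f, with f ≪ H: f ≈ √(H·N·c) = √(108000 × 2 × 0.026) = √5616.0 ≈ 74.94 mm.
The +f correction barely moves this — solving exactly, f² + N·c·f − N·c·H = 0 ⇒ f = (−N·c + √((N·c)² + 4·N·c·H))/2 = (−0.052 + √22464)/2 ≈ 74.914 mm, so f ≈ 74.9 mm.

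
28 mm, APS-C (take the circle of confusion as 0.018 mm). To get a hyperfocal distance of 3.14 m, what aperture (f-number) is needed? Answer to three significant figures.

f/14

Rearrange H = f²/(N·c) + f for N: N = f² / ((H − f)·c).
N = 28² / ((3140 − 28) × 0.018) = 784 / 56.02 ≈ 14.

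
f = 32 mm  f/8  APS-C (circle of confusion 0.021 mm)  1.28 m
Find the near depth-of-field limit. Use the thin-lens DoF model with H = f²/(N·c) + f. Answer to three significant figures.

Hyperfocal distance H = f²/(N·c) + f = 32²/(8 × 0.021) + 32 = 1024/0.168 + 32 ≈ 6127.2 mm ≈ 6.127 m.
Near limit Dn = s·(H − f)/(H + s − 2f) = 1280 × (6127.2 − 32) / (6127.2 + 1280 − 2 × 32) = 1280 × 6095.2 / 7343.2 ≈ 1062.5 mm ≈ 1.06 m.

1.06 m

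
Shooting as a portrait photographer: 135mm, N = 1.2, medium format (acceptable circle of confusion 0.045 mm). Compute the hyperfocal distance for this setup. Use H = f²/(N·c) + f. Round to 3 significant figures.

Hyperfocal distance H = f²/(N·c) + f = 135²/(1.2 × 0.045) + 135 = 18225/0.054 + 135 ≈ 337635.0 mm ≈ 338 m.

338 m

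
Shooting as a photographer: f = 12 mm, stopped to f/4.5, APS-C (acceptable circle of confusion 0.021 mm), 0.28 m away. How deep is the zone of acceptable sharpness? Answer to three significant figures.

102 mm

Hyperfocal distance H = f²/(N·c) + f = 12²/(4.5 × 0.021) + 12 = 144/0.0945 + 12 ≈ 1535.8 mm ≈ 1.536 m.
Near limit Dn = s·(H − f)/(H + s − 2f) = 280 × (1535.8 − 12) / (1535.8 + 280 − 2 × 12) = 280 × 1523.8 / 1791.8 ≈ 238.12 mm.
Far limit Df = s·(H − f)/(H − s) = 280 × (1535.8 − 12) / (1535.8 − 280) = 280 × 1523.8 / 1255.8 ≈ 339.75 mm.
Depth of field = Df − Dn = 339.75 − 238.12 ≈ 101.63 mm.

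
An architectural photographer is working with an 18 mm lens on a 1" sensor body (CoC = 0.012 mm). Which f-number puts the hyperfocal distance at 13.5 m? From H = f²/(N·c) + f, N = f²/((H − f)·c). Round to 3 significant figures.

f/2.00

Rearrange H = f²/(N·c) + f for N: N = f² / ((H − f)·c).
N = 18² / ((13500 − 18) × 0.012) = 324 / 161.8 ≈ 2.00.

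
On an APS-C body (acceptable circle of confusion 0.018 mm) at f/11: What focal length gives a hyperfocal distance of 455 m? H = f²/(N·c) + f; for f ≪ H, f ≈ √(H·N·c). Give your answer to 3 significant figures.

300 mm

From H = f²/(N·c) + f, with f ≪ H: f ≈ √(H·N·c) = √(455000 × 11 × 0.018) = √90090 ≈ 300.1 mm.
The +f correction barely moves this — solving exactly, f² + N·c·f − N·c·H = 0 ⇒ f = (−N·c + √((N·c)² + 4·N·c·H))/2 = (−0.198 + √360360)/2 ≈ 300.05 mm, so f ≈ 300 mm.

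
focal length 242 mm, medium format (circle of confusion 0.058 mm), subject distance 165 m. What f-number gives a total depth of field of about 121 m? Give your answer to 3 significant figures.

f/2.01

Write h = H − f = f²/(N·c). The thin-lens limits are Dn = s·h/(h + (s−f)) and Df = s·h/(h − (s−f)), so DoF = Df − Dn = 2·s·(s−f)·h / (h² − (s−f)²).
That is a quadratic in h: DoF·h² − 2·s·(s−f)·h − DoF·(s−f)² = 0 ⇒ h = (s−f)·(s + √(s² + DoF²)) / DoF = 164758 × (165000 + √(165000² + 121000²)) / 121000 = 164758 × (165000 + 204612) / 121000 ≈ 503277 mm.
Then N = f²/(c·h) = 242² / (0.058 × 503277) = 58564 / 29190 ≈ 2.01.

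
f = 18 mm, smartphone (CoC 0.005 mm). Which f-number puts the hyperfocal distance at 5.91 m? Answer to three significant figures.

Rearrange H = f²/(N·c) + f for N: N = f² / ((H − f)·c).
N = 18² / ((5910 − 18) × 0.005) = 324 / 29.46 ≈ 11.

f/11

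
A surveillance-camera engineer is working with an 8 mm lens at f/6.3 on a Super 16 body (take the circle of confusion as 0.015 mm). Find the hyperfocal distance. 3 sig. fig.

Hyperfocal distance H = f²/(N·c) + f = 8²/(6.3 × 0.015) + 8 = 64/0.0945 + 8 ≈ 685.2 mm ≈ 0.685 m.

0.685 m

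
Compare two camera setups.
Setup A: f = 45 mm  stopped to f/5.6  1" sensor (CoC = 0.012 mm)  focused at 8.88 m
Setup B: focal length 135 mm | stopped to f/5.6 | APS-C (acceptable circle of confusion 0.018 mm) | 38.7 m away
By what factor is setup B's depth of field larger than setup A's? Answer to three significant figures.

3.04

Setup A: H = 45²/(5.6×0.012) + 45 ≈ 30178.9 mm; DoF = Df − Dn = 12563.5 − 6866.7 ≈ 5696.8 mm.
Setup B: H = 135²/(5.6×0.018) + 135 ≈ 180938.6 mm; DoF = Df − Dn = 49193 − 31897 ≈ 17296 mm.
Ratio = 17296 / 5696.8 ≈ 3.04.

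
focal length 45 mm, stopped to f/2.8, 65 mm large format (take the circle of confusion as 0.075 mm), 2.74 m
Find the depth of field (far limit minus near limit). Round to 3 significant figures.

Hyperfocal distance H = f²/(N·c) + f = 45²/(2.8 × 0.075) + 45 = 2025/0.21 + 45 ≈ 9687.9 mm ≈ 9.688 m.
Near limit Dn = s·(H − f)/(H + s − 2f) = 2740 × (9687.9 − 45) / (9687.9 + 2740 − 2 × 45) = 2740 × 9642.9 / 12337.9 ≈ 2141.5 mm.
Far limit Df = s·(H − f)/(H − s) = 2740 × (9687.9 − 45) / (9687.9 − 2740) = 2740 × 9642.9 / 6947.9 ≈ 3802.8 mm.
Depth of field = Df − Dn = 3802.8 − 2141.5 ≈ 1661.3 mm ≈ 1.66 m.

1.66 m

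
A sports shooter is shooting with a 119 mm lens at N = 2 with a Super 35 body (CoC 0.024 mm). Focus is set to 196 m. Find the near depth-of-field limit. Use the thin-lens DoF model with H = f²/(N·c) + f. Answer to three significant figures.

Hyperfocal distance H = f²/(N·c) + f = 119²/(2 × 0.024) + 119 = 14161/0.048 + 119 ≈ 295139.8 mm ≈ 295.1 m.
Near limit Dn = s·(H − f)/(H + s − 2f) = 196000 × (295139.8 − 119) / (295139.8 + 196000 − 2 × 119) = 196000 × 295020.8 / 490901.8 ≈ 117792 mm ≈ 118 m.

118 m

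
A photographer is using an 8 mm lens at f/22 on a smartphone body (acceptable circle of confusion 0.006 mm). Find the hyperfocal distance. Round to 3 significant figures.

493 mm

Hyperfocal distance H = f²/(N·c) + f = 8²/(22 × 0.006) + 8 = 64/0.132 + 8 ≈ 492.8 mm ≈ 0.493 m.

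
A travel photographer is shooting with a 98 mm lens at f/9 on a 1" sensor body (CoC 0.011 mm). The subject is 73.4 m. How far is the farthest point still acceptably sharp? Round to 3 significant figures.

Hyperfocal distance H = f²/(N·c) + f = 98²/(9 × 0.011) + 98 = 9604/0.099 + 98 ≈ 97108.1 mm ≈ 97.11 m.
Far limit Df = s·(H − f)/(H − s) = 73400 × (97108.1 − 98) / (97108.1 − 73400) = 73400 × 97010.1 / 23708.1 ≈ 300342 mm ≈ 300 m.

300 m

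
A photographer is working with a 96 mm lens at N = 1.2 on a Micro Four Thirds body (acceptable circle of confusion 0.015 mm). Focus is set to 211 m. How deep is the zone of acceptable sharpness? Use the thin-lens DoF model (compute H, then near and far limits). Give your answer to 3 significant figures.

209 m

Hyperfocal distance H = f²/(N·c) + f = 96²/(1.2 × 0.015) + 96 = 9216/0.018 + 96 ≈ 512096.0 mm ≈ 512.1 m.
Near limit Dn = s·(H − f)/(H + s − 2f) = 211000 × (512096.0 − 96) / (512096.0 + 211000 − 2 × 96) = 211000 × 512000.0 / 722904.0 ≈ 149442 mm.
Far limit Df = s·(H − f)/(H − s) = 211000 × (512096.0 − 96) / (512096.0 − 211000) = 211000 × 512000.0 / 301096.0 ≈ 358796 mm.
Depth of field = Df − Dn = 358796 − 149442 ≈ 209354 mm ≈ 209 m.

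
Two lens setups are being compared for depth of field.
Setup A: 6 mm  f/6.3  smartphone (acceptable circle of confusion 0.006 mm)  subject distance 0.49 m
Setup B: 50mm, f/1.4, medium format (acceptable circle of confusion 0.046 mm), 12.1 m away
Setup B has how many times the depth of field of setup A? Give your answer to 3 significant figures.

12.4

Setup A: H = 6²/(6.3×0.006) + 6 ≈ 958.4 mm; DoF = Df − Dn = 996.34 − 324.89 ≈ 671.45 mm.
Setup B: H = 50²/(1.4×0.046) + 50 ≈ 38869.9 mm; DoF = Df − Dn = 17546.6 − 9233.8 ≈ 8312.8 mm.
Ratio = 8312.8 / 671.45 ≈ 12.4.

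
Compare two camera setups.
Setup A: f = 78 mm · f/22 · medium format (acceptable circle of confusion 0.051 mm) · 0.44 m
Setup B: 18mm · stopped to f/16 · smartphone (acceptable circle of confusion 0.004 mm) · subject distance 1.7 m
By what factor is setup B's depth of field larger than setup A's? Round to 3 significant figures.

Setup A: H = 78²/(22×0.051) + 78 ≈ 5500.5 mm; DoF = Df − Dn = 471.475 − 412.464 ≈ 59.011 mm.
Setup B: H = 18²/(16×0.004) + 18 ≈ 5080.5 mm; DoF = Df − Dn = 2545.9 − 1276.0 ≈ 1269.9 mm.
Ratio = 1269.9 / 59.011 ≈ 21.5.

21.5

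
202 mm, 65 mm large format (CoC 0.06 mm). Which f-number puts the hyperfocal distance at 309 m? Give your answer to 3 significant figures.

Rearrange H = f²/(N·c) + f for N: N = f² / ((H − f)·c).
N = 202² / ((309000 − 202) × 0.06) = 40804 / 18528 ≈ 2.20.

f/2.20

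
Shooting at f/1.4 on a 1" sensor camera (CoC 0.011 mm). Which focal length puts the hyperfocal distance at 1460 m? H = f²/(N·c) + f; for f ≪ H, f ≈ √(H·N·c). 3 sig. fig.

From H = f²/(N·c) + f, with f ≪ H: f ≈ √(H·N·c) = √(1460000 × 1.4 × 0.011) = √22484 ≈ 149.9 mm.
The +f correction barely moves this — solving exactly, f² + N·c·f − N·c·H = 0 ⇒ f = (−N·c + √((N·c)² + 4·N·c·H))/2 = (−0.0154 + √89936)/2 ≈ 149.94 mm, so f ≈ 150 mm.

150 mm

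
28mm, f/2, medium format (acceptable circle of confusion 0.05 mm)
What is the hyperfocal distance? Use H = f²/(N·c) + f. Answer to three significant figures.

Hyperfocal distance H = f²/(N·c) + f = 28²/(2 × 0.05) + 28 = 784/0.1 + 28 ≈ 7868.0 mm ≈ 7.87 m.

7.87 m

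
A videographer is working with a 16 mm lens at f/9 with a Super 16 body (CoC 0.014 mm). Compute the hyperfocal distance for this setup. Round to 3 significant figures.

2.05 m

Hyperfocal distance H = f²/(N·c) + f = 16²/(9 × 0.014) + 16 = 256/0.126 + 16 ≈ 2047.7 mm ≈ 2.05 m.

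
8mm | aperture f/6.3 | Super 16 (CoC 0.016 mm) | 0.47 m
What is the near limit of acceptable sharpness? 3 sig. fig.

Hyperfocal distance H = f²/(N·c) + f = 8²/(6.3 × 0.016) + 8 = 64/0.1008 + 8 ≈ 642.9 mm ≈ 0.643 m.
Near limit Dn = s·(H − f)/(H + s − 2f) = 470 × (642.9 − 8) / (642.9 + 470 − 2 × 8) = 470 × 634.9 / 1096.9 ≈ 272.05 mm.

272 mm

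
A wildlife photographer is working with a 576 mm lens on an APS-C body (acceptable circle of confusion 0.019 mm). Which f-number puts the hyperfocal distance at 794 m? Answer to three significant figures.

Rearrange H = f²/(N·c) + f for N: N = f² / ((H − f)·c).
N = 576² / ((794000 − 576) × 0.019) = 331776 / 15075 ≈ 22.

f/22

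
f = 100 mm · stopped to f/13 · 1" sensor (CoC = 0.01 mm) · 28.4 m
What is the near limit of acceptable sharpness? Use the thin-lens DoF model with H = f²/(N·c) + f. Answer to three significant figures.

Hyperfocal distance H = f²/(N·c) + f = 100²/(13 × 0.01) + 100 = 10000/0.13 + 100 ≈ 77023.1 mm ≈ 77.02 m.
Near limit Dn = s·(H − f)/(H + s − 2f) = 28400 × (77023.1 − 100) / (77023.1 + 28400 − 2 × 100) = 28400 × 76923.1 / 105223.1 ≈ 20762 mm ≈ 20.8 m.

20.8 m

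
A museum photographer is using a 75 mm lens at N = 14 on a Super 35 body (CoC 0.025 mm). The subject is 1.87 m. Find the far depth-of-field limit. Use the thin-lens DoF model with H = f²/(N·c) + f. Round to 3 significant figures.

Hyperfocal distance H = f²/(N·c) + f = 75²/(14 × 0.025) + 75 = 5625/0.35 + 75 ≈ 16146.4 mm ≈ 16.15 m.
Far limit Df = s·(H − f)/(H − s) = 1870 × (16146.4 − 75) / (16146.4 − 1870) = 1870 × 16071.4 / 14276.4 ≈ 2105.1 mm ≈ 2.11 m.

2.11 m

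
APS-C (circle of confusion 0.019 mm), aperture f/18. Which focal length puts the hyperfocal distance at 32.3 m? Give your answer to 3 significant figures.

105 mm

From H = f²/(N·c) + f, with f ≪ H: f ≈ √(H·N·c) = √(32300 × 18 × 0.019) = √11047 ≈ 105.1 mm.
The +f correction barely moves this — solving exactly, f² + N·c·f − N·c·H = 0 ⇒ f = (−N·c + √((N·c)² + 4·N·c·H))/2 = (−0.342 + √44187)/2 ≈ 104.93 mm, so f ≈ 105 mm.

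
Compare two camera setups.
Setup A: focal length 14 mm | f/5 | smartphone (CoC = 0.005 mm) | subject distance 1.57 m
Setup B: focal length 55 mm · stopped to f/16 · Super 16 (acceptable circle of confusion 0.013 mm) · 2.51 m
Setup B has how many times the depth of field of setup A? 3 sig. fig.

1.34

Setup A: H = 14²/(5×0.005) + 14 ≈ 7854.0 mm; DoF = Df − Dn = 1958.75 − 1310.00 ≈ 648.75 mm.
Setup B: H = 55²/(16×0.013) + 55 ≈ 14598.3 mm; DoF = Df − Dn = 3019.75 − 2147.49 ≈ 872.26 mm.
Ratio = 872.26 / 648.75 ≈ 1.34.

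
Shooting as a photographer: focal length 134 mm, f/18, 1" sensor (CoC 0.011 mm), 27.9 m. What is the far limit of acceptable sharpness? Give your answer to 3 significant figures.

40.2 m

Hyperfocal distance H = f²/(N·c) + f = 134²/(18 × 0.011) + 134 = 17956/0.198 + 134 ≈ 90820.9 mm ≈ 90.82 m.
Far limit Df = s·(H − f)/(H − s) = 27900 × (90820.9 − 134) / (90820.9 − 27900) = 27900 × 90686.9 / 62920.9 ≈ 40212 mm ≈ 40.2 m.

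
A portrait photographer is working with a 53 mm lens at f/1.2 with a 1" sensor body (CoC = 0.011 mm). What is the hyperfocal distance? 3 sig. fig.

Hyperfocal distance H = f²/(N·c) + f = 53²/(1.2 × 0.011) + 53 = 2809/0.0132 + 53 ≈ 212856.0 mm ≈ 213 m.

213 m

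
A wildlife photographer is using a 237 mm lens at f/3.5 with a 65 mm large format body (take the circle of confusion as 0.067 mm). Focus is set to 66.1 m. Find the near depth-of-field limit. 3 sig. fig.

Hyperfocal distance H = f²/(N·c) + f = 237²/(3.5 × 0.067) + 237 = 56169/0.2345 + 237 ≈ 239763.7 mm ≈ 239.8 m.
Near limit Dn = s·(H − f)/(H + s − 2f) = 66100 × (239763.7 − 237) / (239763.7 + 66100 − 2 × 237) = 66100 × 239526.7 / 305389.7 ≈ 51844 mm ≈ 51.8 m.

51.8 m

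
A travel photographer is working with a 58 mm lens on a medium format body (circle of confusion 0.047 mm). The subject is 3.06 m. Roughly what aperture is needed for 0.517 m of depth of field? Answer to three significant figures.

f/2.00

Write h = H − f = f²/(N·c). The thin-lens limits are Dn = s·h/(h + (s−f)) and Df = s·h/(h − (s−f)), so DoF = Df − Dn = 2·s·(s−f)·h / (h² − (s−f)²).
That is a quadratic in h: DoF·h² − 2·s·(s−f)·h − DoF·(s−f)² = 0 ⇒ h = (s−f)·(s + √(s² + DoF²)) / DoF = 3002 × (3060 + √(3060² + 517²)) / 517 = 3002 × (3060 + 3103.37) / 517 ≈ 35788 mm.
Then N = f²/(c·h) = 58² / (0.047 × 35788) = 3364 / 1682.0 ≈ 2.00.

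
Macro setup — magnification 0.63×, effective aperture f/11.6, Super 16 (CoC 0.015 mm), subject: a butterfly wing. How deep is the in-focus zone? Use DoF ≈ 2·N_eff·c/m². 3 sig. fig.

At magnification m, DoF ≈ 2·N_eff·c/m² = 2 × 11.6 × 0.015 / 0.63² = 0.348 / 0.3969 ≈ 0.877 mm.

0.877 mm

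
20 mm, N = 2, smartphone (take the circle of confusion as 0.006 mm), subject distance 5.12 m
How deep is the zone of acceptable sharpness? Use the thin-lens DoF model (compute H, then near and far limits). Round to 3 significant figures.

Hyperfocal distance H = f²/(N·c) + f = 20²/(2 × 0.006) + 20 = 400/0.012 + 20 ≈ 33353.3 mm ≈ 33.35 m.
Near limit Dn = s·(H − f)/(H + s − 2f) = 5120 × (33353.3 − 20) / (33353.3 + 5120 − 2 × 20) = 5120 × 33333.3 / 38433.3 ≈ 4440.6 mm.
Far limit Df = s·(H − f)/(H − s) = 5120 × (33353.3 − 20) / (33353.3 − 5120) = 5120 × 33333.3 / 28233.3 ≈ 6044.9 mm.
Depth of field = Df − Dn = 6044.9 − 4440.6 ≈ 1604.3 mm ≈ 1.60 m.

1.60 m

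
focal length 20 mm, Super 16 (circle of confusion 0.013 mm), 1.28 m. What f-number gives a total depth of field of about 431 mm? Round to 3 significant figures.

Write h = H − f = f²/(N·c). The thin-lens limits are Dn = s·h/(h + (s−f)) and Df = s·h/(h − (s−f)), so DoF = Df − Dn = 2·s·(s−f)·h / (h² − (s−f)²).
That is a quadratic in h: DoF·h² − 2·s·(s−f)·h − DoF·(s−f)² = 0 ⇒ h = (s−f)·(s + √(s² + DoF²)) / DoF = 1260 × (1280 + √(1280² + 431²)) / 431 = 1260 × (1280 + 1350.62) / 431 ≈ 7690.4 mm.
Then N = f²/(c·h) = 20² / (0.013 × 7690.4) = 400 / 99.976 ≈ 4.

f/4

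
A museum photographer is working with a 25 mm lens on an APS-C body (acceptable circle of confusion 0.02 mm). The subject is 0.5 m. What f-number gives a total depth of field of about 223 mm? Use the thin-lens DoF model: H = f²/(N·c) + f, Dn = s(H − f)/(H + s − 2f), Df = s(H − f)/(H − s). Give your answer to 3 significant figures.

f/14

Write h = H − f = f²/(N·c). The thin-lens limits are Dn = s·h/(h + (s−f)) and Df = s·h/(h − (s−f)), so DoF = Df − Dn = 2·s·(s−f)·h / (h² − (s−f)²).
That is a quadratic in h: DoF·h² − 2·s·(s−f)·h − DoF·(s−f)² = 0 ⇒ h = (s−f)·(s + √(s² + DoF²)) / DoF = 475 × (500 + √(500² + 223²)) / 223 = 475 × (500 + 547.475) / 223 ≈ 2231.2 mm.
Then N = f²/(c·h) = 25² / (0.02 × 2231.2) = 625 / 44.623 ≈ 14.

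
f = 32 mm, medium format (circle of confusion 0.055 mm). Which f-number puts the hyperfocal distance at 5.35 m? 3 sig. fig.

f/3.50

Rearrange H = f²/(N·c) + f for N: N = f² / ((H − f)·c).
N = 32² / ((5350 − 32) × 0.055) = 1024 / 292.5 ≈ 3.50.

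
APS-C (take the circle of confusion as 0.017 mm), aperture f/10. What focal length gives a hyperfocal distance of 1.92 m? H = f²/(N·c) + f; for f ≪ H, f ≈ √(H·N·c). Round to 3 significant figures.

From H = f²/(N·c) + f, with f ≪ H: f ≈ √(H·N·c) = √(1920 × 10 × 0.017) = √326.40 ≈ 18.07 mm.
Exact: f² + N·c·f − N·c·H = 0 ⇒ f = (−N·c + √((N·c)² + 4·N·c·H))/2 = (−0.17 + √1305.6)/2 ≈ 17.982 mm ≈ 18.0 mm.

18.0 mm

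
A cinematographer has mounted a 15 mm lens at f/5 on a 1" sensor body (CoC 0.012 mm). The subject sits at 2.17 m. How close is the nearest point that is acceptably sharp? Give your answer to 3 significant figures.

Hyperfocal distance H = f²/(N·c) + f = 15²/(5 × 0.012) + 15 = 225/0.06 + 15 ≈ 3765.0 mm ≈ 3.765 m.
Near limit Dn = s·(H − f)/(H + s − 2f) = 2170 × (3765.0 − 15) / (3765.0 + 2170 − 2 × 15) = 2170 × 3750.0 / 5905.0 ≈ 1378.1 mm ≈ 1.38 m.

1.38 m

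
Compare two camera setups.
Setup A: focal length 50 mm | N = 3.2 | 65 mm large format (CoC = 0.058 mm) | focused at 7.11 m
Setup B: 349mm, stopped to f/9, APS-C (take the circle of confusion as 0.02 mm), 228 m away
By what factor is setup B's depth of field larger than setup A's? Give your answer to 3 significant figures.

Setup A: H = 50²/(3.2×0.058) + 50 ≈ 13519.8 mm; DoF = Df − Dn = 14941 − 4665 ≈ 10276 mm.
Setup B: H = 349²/(9×0.02) + 349 ≈ 677021.2 mm; DoF = Df − Dn = 343595 − 170604 ≈ 172991 mm.
Ratio = 172991 / 10276 ≈ 16.8.

16.8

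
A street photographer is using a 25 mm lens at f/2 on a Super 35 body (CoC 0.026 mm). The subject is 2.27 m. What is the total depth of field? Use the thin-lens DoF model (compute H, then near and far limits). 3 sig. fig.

0.879 m

Hyperfocal distance H = f²/(N·c) + f = 25²/(2 × 0.026) + 25 = 625/0.052 + 25 ≈ 12044.2 mm ≈ 12.04 m.
Near limit Dn = s·(H − f)/(H + s − 2f) = 2270 × (12044.2 − 25) / (12044.2 + 2270 − 2 × 25) = 2270 × 12019.2 / 14264.2 ≈ 1912.73 mm.
Far limit Df = s·(H − f)/(H − s) = 2270 × (12044.2 − 25) / (12044.2 − 2270) = 2270 × 12019.2 / 9774.2 ≈ 2791.39 mm.
Depth of field = Df − Dn = 2791.39 − 1912.73 ≈ 878.66 mm ≈ 0.879 m.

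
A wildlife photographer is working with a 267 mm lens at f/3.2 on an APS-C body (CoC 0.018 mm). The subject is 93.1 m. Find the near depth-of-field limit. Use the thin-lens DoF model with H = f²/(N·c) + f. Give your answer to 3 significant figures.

86.6 m

Hyperfocal distance H = f²/(N·c) + f = 267²/(3.2 × 0.018) + 267 = 71289/0.0576 + 267 ≈ 1237923.2 mm ≈ 1238 m.
Near limit Dn = s·(H − f)/(H + s − 2f) = 93100 × (1237923.2 − 267) / (1237923.2 + 93100 − 2 × 267) = 93100 × 1237656.2 / 1330489.2 ≈ 86604 mm ≈ 86.6 m.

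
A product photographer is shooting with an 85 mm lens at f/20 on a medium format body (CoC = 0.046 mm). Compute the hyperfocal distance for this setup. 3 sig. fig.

7.94 m

Hyperfocal distance H = f²/(N·c) + f = 85²/(20 × 0.046) + 85 = 7225/0.92 + 85 ≈ 7938.3 mm ≈ 7.94 m.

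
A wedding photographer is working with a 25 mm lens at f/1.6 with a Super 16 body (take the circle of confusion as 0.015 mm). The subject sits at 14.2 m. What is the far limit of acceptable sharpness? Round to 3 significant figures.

31.2 m

Hyperfocal distance H = f²/(N·c) + f = 25²/(1.6 × 0.015) + 25 = 625/0.024 + 25 ≈ 26066.7 mm ≈ 26.07 m.
Far limit Df = s·(H − f)/(H − s) = 14200 × (26066.7 − 25) / (26066.7 − 14200) = 14200 × 26041.7 / 11866.7 ≈ 31162 mm ≈ 31.2 m.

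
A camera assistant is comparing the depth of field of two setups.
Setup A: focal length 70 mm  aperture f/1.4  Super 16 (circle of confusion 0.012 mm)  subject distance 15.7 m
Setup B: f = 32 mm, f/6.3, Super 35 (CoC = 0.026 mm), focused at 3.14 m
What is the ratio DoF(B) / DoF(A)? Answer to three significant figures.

2.46

Setup A: H = 70²/(1.4×0.012) + 70 ≈ 291736.7 mm; DoF = Df − Dn = 16589.0 − 14901.5 ≈ 1687.5 mm.
Setup B: H = 32²/(6.3×0.026) + 32 ≈ 6283.5 mm; DoF = Df − Dn = 6244.5 − 2097.3 ≈ 4147.2 mm.
Ratio = 4147.2 / 1687.5 ≈ 2.46.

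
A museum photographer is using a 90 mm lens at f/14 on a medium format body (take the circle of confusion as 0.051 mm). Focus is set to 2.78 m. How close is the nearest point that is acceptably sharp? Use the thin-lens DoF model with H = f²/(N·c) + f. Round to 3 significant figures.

2.25 m

Hyperfocal distance H = f²/(N·c) + f = 90²/(14 × 0.051) + 90 = 8100/0.714 + 90 ≈ 11434.5 mm ≈ 11.43 m.
Near limit Dn = s·(H − f)/(H + s − 2f) = 2780 × (11434.5 − 90) / (11434.5 + 2780 − 2 × 90) = 2780 × 11344.5 / 14034.5 ≈ 2247.2 mm ≈ 2.25 m.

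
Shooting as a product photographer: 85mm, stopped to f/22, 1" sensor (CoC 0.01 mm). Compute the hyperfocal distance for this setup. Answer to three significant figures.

Hyperfocal distance H = f²/(N·c) + f = 85²/(22 × 0.01) + 85 = 7225/0.22 + 85 ≈ 32925.9 mm ≈ 32.9 m.

32.9 m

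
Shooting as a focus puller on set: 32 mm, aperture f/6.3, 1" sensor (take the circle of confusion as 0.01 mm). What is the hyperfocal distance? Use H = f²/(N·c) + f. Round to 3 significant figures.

16.3 m

Hyperfocal distance H = f²/(N·c) + f = 32²/(6.3 × 0.01) + 32 = 1024/0.063 + 32 ≈ 16286.0 mm ≈ 16.3 m.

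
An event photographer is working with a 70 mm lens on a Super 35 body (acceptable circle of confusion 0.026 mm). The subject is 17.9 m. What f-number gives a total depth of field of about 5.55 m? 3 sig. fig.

Write h = H − f = f²/(N·c). The thin-lens limits are Dn = s·h/(h + (s−f)) and Df = s·h/(h − (s−f)), so DoF = Df − Dn = 2·s·(s−f)·h / (h² − (s−f)²).
That is a quadratic in h: DoF·h² − 2·s·(s−f)·h − DoF·(s−f)² = 0 ⇒ h = (s−f)·(s + √(s² + DoF²)) / DoF = 17830 × (17900 + √(17900² + 5550²)) / 5550 = 17830 × (17900 + 18740.7) / 5550 ≈ 117712 mm.
Then N = f²/(c·h) = 70² / (0.026 × 117712) = 4900 / 3060.5 ≈ 1.60.

f/1.60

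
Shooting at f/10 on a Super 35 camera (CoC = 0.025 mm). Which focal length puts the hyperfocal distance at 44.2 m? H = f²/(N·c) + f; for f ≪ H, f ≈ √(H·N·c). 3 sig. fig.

105 mm

From H = f²/(N·c) + f, with f ≪ H: f ≈ √(H·N·c) = √(44200 × 10 × 0.025) = √11050 ≈ 105.1 mm.
The +f correction barely moves this — solving exactly, f² + N·c·f − N·c·H = 0 ⇒ f = (−N·c + √((N·c)² + 4·N·c·H))/2 = (−0.25 + √44200)/2 ≈ 104.99 mm, so f ≈ 105 mm.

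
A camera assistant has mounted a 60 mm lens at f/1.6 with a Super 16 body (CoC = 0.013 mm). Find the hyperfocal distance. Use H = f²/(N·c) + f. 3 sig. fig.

173 m

Hyperfocal distance H = f²/(N·c) + f = 60²/(1.6 × 0.013) + 60 = 3600/0.0208 + 60 ≈ 173136.9 mm ≈ 173 m.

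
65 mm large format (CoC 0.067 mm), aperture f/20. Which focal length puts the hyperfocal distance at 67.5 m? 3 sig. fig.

300 mm

From H = f²/(N·c) + f, with f ≪ H: f ≈ √(H·N·c) = √(67500 × 20 × 0.067) = √90450 ≈ 300.7 mm.
Exact: f² + N·c·f − N·c·H = 0 ⇒ f = (−N·c + √((N·c)² + 4·N·c·H))/2 = (−1.34 + √361802)/2 ≈ 300.08 mm ≈ 300 mm.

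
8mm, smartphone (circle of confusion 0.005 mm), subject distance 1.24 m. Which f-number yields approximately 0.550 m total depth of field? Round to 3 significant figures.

Write h = H − f = f²/(N·c). The thin-lens limits are Dn = s·h/(h + (s−f)) and Df = s·h/(h − (s−f)), so DoF = Df − Dn = 2·s·(s−f)·h / (h² − (s−f)²).
That is a quadratic in h: DoF·h² − 2·s·(s−f)·h − DoF·(s−f)² = 0 ⇒ h = (s−f)·(s + √(s² + DoF²)) / DoF = 1232 × (1240 + √(1240² + 550²)) / 550 = 1232 × (1240 + 1356.50) / 550 ≈ 5816.2 mm.
Then N = f²/(c·h) = 8² / (0.005 × 5816.2) = 64 / 29.081 ≈ 2.20.

f/2.20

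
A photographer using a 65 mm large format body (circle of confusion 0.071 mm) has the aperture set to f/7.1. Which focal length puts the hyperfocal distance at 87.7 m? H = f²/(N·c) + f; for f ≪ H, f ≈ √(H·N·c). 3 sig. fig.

210 mm

From H = f²/(N·c) + f, with f ≪ H: f ≈ √(H·N·c) = √(87700 × 7.1 × 0.071) = √44210 ≈ 210.3 mm.
The +f correction barely moves this — solving exactly, f² + N·c·f − N·c·H = 0 ⇒ f = (−N·c + √((N·c)² + 4·N·c·H))/2 = (−0.5041 + √176839)/2 ≈ 210.01 mm, so f ≈ 210 mm.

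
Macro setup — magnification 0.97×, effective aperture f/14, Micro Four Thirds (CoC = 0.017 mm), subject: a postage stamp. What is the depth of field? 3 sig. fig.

At magnification m, DoF ≈ 2·N_eff·c/m² = 2 × 14 × 0.017 / 0.97² = 0.476 / 0.9409 ≈ 0.506 mm.

0.506 mm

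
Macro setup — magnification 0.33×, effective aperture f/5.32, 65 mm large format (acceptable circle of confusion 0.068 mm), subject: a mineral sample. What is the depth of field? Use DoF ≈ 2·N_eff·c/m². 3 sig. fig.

At magnification m, DoF ≈ 2·N_eff·c/m² = 2 × 5.32 × 0.068 / 0.33² = 0.7235 / 0.1089 ≈ 6.64 mm.

6.64 mm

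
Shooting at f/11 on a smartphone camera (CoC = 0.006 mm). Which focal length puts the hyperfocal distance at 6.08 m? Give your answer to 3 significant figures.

20.0 mm

From H = f²/(N·c) + f, with f ≪ H: f ≈ √(H·N·c) = √(6080 × 11 × 0.006) = √401.28 ≈ 20.03 mm.
The +f correction barely moves this — solving exactly, f² + N·c·f − N·c·H = 0 ⇒ f = (−N·c + √((N·c)² + 4·N·c·H))/2 = (−0.066 + √1605.1)/2 ≈ 19.999 mm, so f ≈ 20.0 mm.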